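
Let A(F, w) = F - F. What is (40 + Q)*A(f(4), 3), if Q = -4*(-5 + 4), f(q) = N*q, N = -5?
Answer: 0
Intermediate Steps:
f(q) = -5*q
Q = 4 (Q = -4*(-1) = 4)
A(F, w) = 0
(40 + Q)*A(f(4), 3) = (40 + 4)*0 = 44*0 = 0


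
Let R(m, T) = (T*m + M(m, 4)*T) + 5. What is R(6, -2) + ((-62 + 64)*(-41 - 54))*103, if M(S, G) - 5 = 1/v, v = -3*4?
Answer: -117521/6 ≈ -19587.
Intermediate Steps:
v = -12
M(S, G) = 59/12 (M(S, G) = 5 + 1/(-12) = 5 - 1/12 = 59/12)
R(m, T) = 5 + 59*T/12 + T*m (R(m, T) = (T*m + 59*T/12) + 5 = (59*T/12 + T*m) + 5 = 5 + 59*T/12 + T*m)
R(6, -2) + ((-62 + 64)*(-41 - 54))*103 = (5 + (59/12)*(-2) - 2*6) + ((-62 + 64)*(-41 - 54))*103 = (5 - 59/6 - 12) + (2*(-95))*103 = -101/6 - 190*103 = -101/6 - 19570 = -117521/6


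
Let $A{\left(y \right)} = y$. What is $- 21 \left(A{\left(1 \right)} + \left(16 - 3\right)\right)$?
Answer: $-294$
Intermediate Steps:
$- 21 \left(A{\left(1 \right)} + \left(16 - 3\right)\right) = - 21 \left(1 + \left(16 - 3\right)\right) = - 21 \left(1 + 13\right) = \left(-21\right) 14 = -294$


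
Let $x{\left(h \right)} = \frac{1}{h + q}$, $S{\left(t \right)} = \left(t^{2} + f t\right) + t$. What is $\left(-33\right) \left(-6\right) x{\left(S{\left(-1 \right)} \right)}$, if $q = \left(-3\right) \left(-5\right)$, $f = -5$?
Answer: $\frac{99}{10} \approx 9.9$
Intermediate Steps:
$S{\left(t \right)} = t^{2} - 4 t$ ($S{\left(t \right)} = \left(t^{2} - 5 t\right) + t = t^{2} - 4 t$)
$q = 15$
$x{\left(h \right)} = \frac{1}{15 + h}$ ($x{\left(h \right)} = \frac{1}{h + 15} = \frac{1}{15 + h}$)
$\left(-33\right) \left(-6\right) x{\left(S{\left(-1 \right)} \right)} = \frac{\left(-33\right) \left(-6\right)}{15 - \left(-4 - 1\right)} = \frac{198}{15 - -5} = \frac{198}{15 + 5} = \frac{198}{20} = 198 \cdot \frac{1}{20} = \frac{99}{10}$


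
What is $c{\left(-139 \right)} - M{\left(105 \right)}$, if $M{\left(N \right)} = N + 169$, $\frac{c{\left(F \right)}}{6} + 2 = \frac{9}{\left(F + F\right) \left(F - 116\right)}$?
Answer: $- \frac{3379081}{11815} \approx -286.0$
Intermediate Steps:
$c{\left(F \right)} = -12 + \frac{27}{F \left(-116 + F\right)}$ ($c{\left(F \right)} = -12 + 6 \frac{9}{\left(F + F\right) \left(F - 116\right)} = -12 + 6 \frac{9}{2 F \left(-116 + F\right)} = -12 + \frac{27}{F \left(-116 + F\right)}$)
$M{\left(N \right)} = 169 + N$
$c{\left(-139 \right)} - M{\left(105 \right)} = \frac{3 \left(9 - 4 \left(-139\right)^{2} + 464 \left(-139\right)\right)}{\left(-139\right) \left(-116 - 139\right)} - \left(169 + 105\right) = 3 \left(- \frac{1}{139}\right) \frac{1}{-255} \left(9 - 77284 - 64496\right) - 274 = 3 \left(- \frac{1}{139}\right) \left(- \frac{1}{255}\right) \left(9 - 77284 - 64496\right) - 274 = 3 \left(- \frac{1}{139}\right) \left(- \frac{1}{255}\right) \left(-141771\right) - 274 = - \frac{141771}{11815} - 274 = - \frac{3379081}{11815}$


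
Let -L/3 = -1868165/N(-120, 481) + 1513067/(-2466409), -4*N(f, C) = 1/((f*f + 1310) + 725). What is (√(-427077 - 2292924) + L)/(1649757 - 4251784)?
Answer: 908722501957292499/6417662811043 - I*√2720001/2602027 ≈ 1.416e+5 - 0.00063383*I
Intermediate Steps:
N(f, C) = -1/(4*(2035 + f²)) (N(f, C) = -1/(4*((f*f + 1310) + 725)) = -1/(4*((f² + 1310) + 725)) = -1/(4*((1310 + f²) + 725)) = -1/(4*(2035 + f²)))
L = -908722501957292499/2466409 (L = -3*(-1868165/((-1/(8140 + 4*(-120)²))) + 1513067/(-2466409)) = -3*(-1868165/((-1/(8140 + 4*14400))) + 1513067*(-1/2466409)) = -3*(-1868165/((-1/(8140 + 57600))) - 1513067/2466409) = -3*(-1868165/((-1/65740)) - 1513067/2466409) = -3*(-1868165/((-1*1/65740)) - 1513067/2466409) = -3*(-1868165/(-1/65740) - 1513067/2466409) = -3*(-1868165*(-65740) - 1513067/2466409) = -3*(122813167100 - 1513067/2466409) = -3*302907500652430833/2466409 = -908722501957292499/2466409 ≈ -3.6844e+11)
(√(-427077 - 2292924) + L)/(1649757 - 4251784) = (√(-427077 - 2292924) - 908722501957292499/2466409)/(1649757 - 4251784) = (√(-2720001) - 908722501957292499/2466409)/(-2602027) = (I*√2720001 - 908722501957292499/2466409)*(-1/2602027) = (-908722501957292499/2466409 + I*√2720001)*(-1/2602027) = 908722501957292499/6417662811043 - I*√2720001/2602027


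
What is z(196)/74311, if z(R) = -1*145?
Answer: -145/74311 ≈ -0.0019513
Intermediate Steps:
z(R) = -145
z(196)/74311 = -145/74311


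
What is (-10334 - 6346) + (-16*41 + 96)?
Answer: -17240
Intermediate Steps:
(-10334 - 6346) + (-16*41 + 96) = -16680 + (-656 + 96) = -16680 - 560 = -17240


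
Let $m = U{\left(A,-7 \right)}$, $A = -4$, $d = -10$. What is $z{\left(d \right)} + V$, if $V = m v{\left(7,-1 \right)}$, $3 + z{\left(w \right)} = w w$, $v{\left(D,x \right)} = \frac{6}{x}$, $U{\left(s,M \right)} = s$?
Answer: $121$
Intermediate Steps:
$m = -4$
$z{\left(w \right)} = -3 + w^{2}$ ($z{\left(w \right)} = -3 + w w = -3 + w^{2}$)
$V = 24$ ($V = - 4 \frac{6}{-1} = - 4 \cdot 6 \left(-1\right) = \left(-4\right) \left(-6\right) = 24$)
$z{\left(d \right)} + V = \left(-3 + \left(-10\right)^{2}\right) + 24 = \left(-3 + 100\right) + 24 = 97 + 24 = 121$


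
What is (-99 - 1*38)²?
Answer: 18769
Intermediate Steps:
(-99 - 1*38)² = (-99 - 38)² = (-137)² = 18769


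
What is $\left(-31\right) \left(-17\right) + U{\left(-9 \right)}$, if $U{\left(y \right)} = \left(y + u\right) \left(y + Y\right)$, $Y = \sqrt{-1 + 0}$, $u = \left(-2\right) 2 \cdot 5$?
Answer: $788 - 29 i \approx 788.0 - 29.0 i$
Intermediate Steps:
$u = -20$ ($u = \left(-4\right) 5 = -20$)
$Y = i$ ($Y = \sqrt{-1} = i \approx 1.0 i$)
$U{\left(y \right)} = \left(-20 + y\right) \left(i + y\right)$ ($U{\left(y \right)} = \left(y - 20\right) \left(y + i\right) = \left(-20 + y\right) \left(i + y\right)$)
$\left(-31\right) \left(-17\right) + U{\left(-9 \right)} = \left(-31\right) \left(-17\right) - \left(-81 + 9 \left(-20 + i\right) + 20 i\right) = 527 + \left(81 - 20 i + \left(180 - 9 i\right)\right) = 527 + \left(261 - 29 i\right) = 788 - 29 i$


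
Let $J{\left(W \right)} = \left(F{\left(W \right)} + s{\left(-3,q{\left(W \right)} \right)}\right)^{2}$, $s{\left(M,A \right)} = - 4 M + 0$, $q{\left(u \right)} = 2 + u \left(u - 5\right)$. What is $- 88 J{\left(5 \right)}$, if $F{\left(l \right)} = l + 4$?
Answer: $-38808$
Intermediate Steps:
$q{\left(u \right)} = 2 + u \left(-5 + u\right)$ ($q{\left(u \right)} = 2 + u \left(u - 5\right) = 2 + u \left(-5 + u\right)$)
$s{\left(M,A \right)} = - 4 M$
$F{\left(l \right)} = 4 + l$
$J{\left(W \right)} = \left(16 + W\right)^{2}$ ($J{\left(W \right)} = \left(\left(4 + W\right) - -12\right)^{2} = \left(\left(4 + W\right) + 12\right)^{2} = \left(16 + W\right)^{2}$)
$- 88 J{\left(5 \right)} = - 88 \left(16 + 5\right)^{2} = - 88 \cdot 21^{2} = \left(-88\right) 441 = -38808$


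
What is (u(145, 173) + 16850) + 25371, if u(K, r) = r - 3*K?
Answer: 41959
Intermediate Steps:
(u(145, 173) + 16850) + 25371 = ((173 - 3*145) + 16850) + 25371 = ((173 - 435) + 16850) + 25371 = (-262 + 16850) + 25371 = 16588 + 25371 = 41959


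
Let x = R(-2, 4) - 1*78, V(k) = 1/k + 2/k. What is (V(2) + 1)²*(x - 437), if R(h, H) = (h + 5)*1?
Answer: -3200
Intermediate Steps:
V(k) = 3/k (V(k) = 1/k + 2/k = 3/k)
R(h, H) = 5 + h (R(h, H) = (5 + h)*1 = 5 + h)
x = -75 (x = (5 - 2) - 1*78 = 3 - 78 = -75)
(V(2) + 1)²*(x - 437) = (3/2 + 1)²*(-75 - 437) = (3*(½) + 1)²*(-512) = (3/2 + 1)²*(-512) = (5/2)²*(-512) = (25/4)*(-512) = -3200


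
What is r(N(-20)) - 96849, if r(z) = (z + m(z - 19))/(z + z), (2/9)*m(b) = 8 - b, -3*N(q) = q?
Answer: -7747331/80 ≈ -96842.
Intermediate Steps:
N(q) = -q/3
m(b) = 36 - 9*b/2 (m(b) = 9*(8 - b)/2 = 36 - 9*b/2)
r(z) = (243/2 - 7*z/2)/(2*z) (r(z) = (z + (36 - 9*(z - 19)/2))/(z + z) = (z + (36 - 9*(-19 + z)/2))/((2*z)) = (z + (36 + (171/2 - 9*z/2)))*(1/(2*z)) = (z + (243/2 - 9*z/2))*(1/(2*z)) = (243/2 - 7*z/2)*(1/(2*z)) = (243/2 - 7*z/2)/(2*z))
r(N(-20)) - 96849 = (243 - (-7)*(-20)/3)/(4*((-1/3*(-20)))) - 96849 = (243 - 7*20/3)/(4*(20/3)) - 96849 = (1/4)*(3/20)*(243 - 140/3) - 96849 = (1/4)*(3/20)*(589/3) - 96849 = 589/80 - 96849 = -7747331/80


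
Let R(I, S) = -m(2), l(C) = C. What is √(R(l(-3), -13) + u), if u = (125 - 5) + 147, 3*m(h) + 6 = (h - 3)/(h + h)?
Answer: √9687/6 ≈ 16.404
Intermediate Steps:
m(h) = -2 + (-3 + h)/(6*h) (m(h) = -2 + ((h - 3)/(h + h))/3 = -2 + ((-3 + h)/((2*h)))/3 = -2 + ((-3 + h)*(1/(2*h)))/3 = -2 + ((-3 + h)/(2*h))/3 = -2 + (-3 + h)/(6*h))
u = 267 (u = 120 + 147 = 267)
R(I, S) = 25/12 (R(I, S) = -(-3 - 11*2)/(6*2) = -(-3 - 22)/(6*2) = -(-25)/(6*2) = -1*(-25/12) = 25/12)
√(R(l(-3), -13) + u) = √(25/12 + 267) = √(3229/12) = √9687/6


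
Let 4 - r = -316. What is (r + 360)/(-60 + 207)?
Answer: 680/147 ≈ 4.6258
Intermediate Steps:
r = 320 (r = 4 - 1*(-316) = 4 + 316 = 320)
(r + 360)/(-60 + 207) = (320 + 360)/(-60 + 207) = 680/147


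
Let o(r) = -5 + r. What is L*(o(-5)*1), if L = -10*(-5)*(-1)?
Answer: 500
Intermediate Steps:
L = -50 (L = 50*(-1) = -50)
L*(o(-5)*1) = -50*(-5 - 5) = -(-500) = -50*(-10) = 500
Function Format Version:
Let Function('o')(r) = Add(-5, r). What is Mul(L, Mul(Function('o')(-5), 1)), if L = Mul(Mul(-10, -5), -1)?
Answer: 500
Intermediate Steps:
L = -50 (L = Mul(50, -1) = -50)
Mul(L, Mul(Function('o')(-5), 1)) = Mul(-50, Mul(Add(-5, -5), 1)) = Mul(-50, Mul(-10, 1)) = Mul(-50, -10) = 500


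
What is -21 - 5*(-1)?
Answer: -16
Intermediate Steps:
-21 - 5*(-1) = -21 - 1*(-5) = -21 + 5 = -16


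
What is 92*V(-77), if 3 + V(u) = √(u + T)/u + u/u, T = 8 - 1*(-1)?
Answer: -184 - 184*I*√17/77 ≈ -184.0 - 9.8526*I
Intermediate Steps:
T = 9 (T = 8 + 1 = 9)
V(u) = -2 + √(9 + u)/u (V(u) = -3 + (√(u + 9)/u + u/u) = -3 + (√(9 + u)/u + 1) = -3 + (1 + √(9 + u)/u) = -2 + √(9 + u)/u)
92*V(-77) = 92*(-2 + √(9 - 77)/(-77)) = 92*(-2 - 2*I*√17/77) = -184 - 184*I*√17/77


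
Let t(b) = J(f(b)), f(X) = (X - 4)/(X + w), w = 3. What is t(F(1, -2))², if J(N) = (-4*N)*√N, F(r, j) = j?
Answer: -3456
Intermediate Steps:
f(X) = (-4 + X)/(3 + X) (f(X) = (X - 4)/(X + 3) = (-4 + X)/(3 + X))
J(N) = -4*N^(3/2)
t(b) = -4*((-4 + b)/(3 + b))^(3/2)
t(F(1, -2))² = (-4*(-4 - 2)^(3/2)/(3 - 2)^(3/2))² = (-4*(-6)^(3/2))² = (-4*(-6*I*√6))² = (-(-24)*I*√6)² = (24*I*√6)² = -3456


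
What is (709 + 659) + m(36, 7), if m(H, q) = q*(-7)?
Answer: 1319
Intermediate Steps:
m(H, q) = -7*q
(709 + 659) + m(36, 7) = (709 + 659) - 7*7 = 1368 - 49 = 1319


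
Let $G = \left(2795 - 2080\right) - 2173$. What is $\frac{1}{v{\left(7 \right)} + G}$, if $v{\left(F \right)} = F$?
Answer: $- \frac{1}{1451} \approx -0.00068918$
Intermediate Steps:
$G = -1458$ ($G = 715 - 2173 = -1458$)
$\frac{1}{v{\left(7 \right)} + G} = \frac{1}{7 - 1458} = \frac{1}{-1451} = - \frac{1}{1451}$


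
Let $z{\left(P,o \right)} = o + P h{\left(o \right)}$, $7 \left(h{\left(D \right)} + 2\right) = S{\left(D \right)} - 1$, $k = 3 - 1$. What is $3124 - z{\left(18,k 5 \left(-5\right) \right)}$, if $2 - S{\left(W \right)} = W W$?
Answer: $9636$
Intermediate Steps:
$S{\left(W \right)} = 2 - W^{2}$ ($S{\left(W \right)} = 2 - W W = 2 - W^{2}$)
$k = 2$
$h{\left(D \right)} = - \frac{13}{7} - \frac{D^{2}}{7}$ ($h{\left(D \right)} = -2 + \frac{\left(2 - D^{2}\right) - 1}{7} = -2 + \frac{1 - D^{2}}{7} = -2 - \left(- \frac{1}{7} + \frac{D^{2}}{7}\right) = - \frac{13}{7} - \frac{D^{2}}{7}$)
$z{\left(P,o \right)} = o + P \left(- \frac{13}{7} - \frac{o^{2}}{7}\right)$
$3124 - z{\left(18,k 5 \left(-5\right) \right)} = 3124 - \left(2 \cdot 5 \left(-5\right) - \frac{18 \left(13 + \left(2 \cdot 5 \left(-5\right)\right)^{2}\right)}{7}\right) = 3124 - \left(10 \left(-5\right) - \frac{18 \left(13 + \left(10 \left(-5\right)\right)^{2}\right)}{7}\right) = 3124 - \left(-50 - \frac{18 \left(13 + \left(-50\right)^{2}\right)}{7}\right) = 3124 - \left(-50 - \frac{18 \left(13 + 2500\right)}{7}\right) = 3124 - \left(-50 - \frac{18}{7} \cdot 2513\right) = 3124 - \left(-50 - 6462\right) = 3124 - -6512 = 3124 + 6512 = 9636$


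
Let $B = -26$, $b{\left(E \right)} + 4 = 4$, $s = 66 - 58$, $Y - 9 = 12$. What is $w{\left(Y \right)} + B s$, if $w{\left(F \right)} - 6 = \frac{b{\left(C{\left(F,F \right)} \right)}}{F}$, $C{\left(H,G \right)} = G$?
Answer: $-202$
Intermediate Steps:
$Y = 21$ ($Y = 9 + 12 = 21$)
$s = 8$ ($s = 66 - 58 = 8$)
$b{\left(E \right)} = 0$ ($b{\left(E \right)} = -4 + 4 = 0$)
$w{\left(F \right)} = 6$ ($w{\left(F \right)} = 6 + \frac{0}{F} = 6 + 0 = 6$)
$w{\left(Y \right)} + B s = 6 - 208 = -202$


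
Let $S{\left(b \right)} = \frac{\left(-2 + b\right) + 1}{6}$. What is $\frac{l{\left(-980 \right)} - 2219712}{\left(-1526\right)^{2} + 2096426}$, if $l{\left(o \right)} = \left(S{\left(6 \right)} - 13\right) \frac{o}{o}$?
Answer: $- \frac{13318345}{26550612} \approx -0.50162$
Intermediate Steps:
$S{\left(b \right)} = - \frac{1}{6} + \frac{b}{6}$ ($S{\left(b \right)} = \left(-1 + b\right) \frac{1}{6} = - \frac{1}{6} + \frac{b}{6}$)
$l{\left(o \right)} = - \frac{73}{6}$ ($l{\left(o \right)} = \left(\left(- \frac{1}{6} + \frac{1}{6} \cdot 6\right) - 13\right) \frac{o}{o} = \left(\left(- \frac{1}{6} + 1\right) - 13\right) 1 = \left(\frac{5}{6} - 13\right) 1 = \left(- \frac{73}{6}\right) 1 = - \frac{73}{6}$)
$\frac{l{\left(-980 \right)} - 2219712}{\left(-1526\right)^{2} + 2096426} = \frac{- \frac{73}{6} - 2219712}{\left(-1526\right)^{2} + 2096426} = - \frac{13318345}{6 \left(2328676 + 2096426\right)} = - \frac{13318345}{6 \cdot 4425102} = \left(- \frac{13318345}{6}\right) \frac{1}{4425102} = - \frac{13318345}{26550612}$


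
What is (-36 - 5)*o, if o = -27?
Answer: 1107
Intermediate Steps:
(-36 - 5)*o = (-36 - 5)*(-27) = -41*(-27) = 1107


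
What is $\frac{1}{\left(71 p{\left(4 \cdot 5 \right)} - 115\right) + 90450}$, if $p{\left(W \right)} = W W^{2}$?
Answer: $\frac{1}{658335} \approx 1.519 \cdot 10^{-6}$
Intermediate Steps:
$p{\left(W \right)} = W^{3}$
$\frac{1}{\left(71 p{\left(4 \cdot 5 \right)} - 115\right) + 90450} = \frac{1}{\left(71 \left(4 \cdot 5\right)^{3} - 115\right) + 90450} = \frac{1}{\left(71 \cdot 20^{3} - 115\right) + 90450} = \frac{1}{\left(71 \cdot 8000 - 115\right) + 90450} = \frac{1}{\left(568000 - 115\right) + 90450} = \frac{1}{567885 + 90450} = \frac{1}{658335}$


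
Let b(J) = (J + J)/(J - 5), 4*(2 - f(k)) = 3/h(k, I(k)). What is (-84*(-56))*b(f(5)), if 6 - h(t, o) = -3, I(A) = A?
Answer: -216384/37 ≈ -5848.2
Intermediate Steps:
h(t, o) = 9 (h(t, o) = 6 - 1*(-3) = 6 + 3 = 9)
f(k) = 23/12 (f(k) = 2 - 3/(4*9) = 2 - ¼*⅓ = 2 - 1/12 = 23/12)
b(J) = 2*J/(-5 + J) (b(J) = (2*J)/(-5 + J) = 2*J/(-5 + J))
(-84*(-56))*b(f(5)) = (-84*(-56))*(2*(23/12)/(-5 + 23/12)) = 4704*(2*(23/12)/(-37/12)) = 4704*(2*(23/12)*(-12/37)) = 4704*(-46/37) = -216384/37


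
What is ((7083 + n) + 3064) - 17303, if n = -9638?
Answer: -16794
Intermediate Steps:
((7083 + n) + 3064) - 17303 = ((7083 - 9638) + 3064) - 17303 = (-2555 + 3064) - 17303 = 509 - 17303 = -16794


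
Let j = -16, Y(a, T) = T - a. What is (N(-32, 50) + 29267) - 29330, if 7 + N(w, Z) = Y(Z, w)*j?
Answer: 1242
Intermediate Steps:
N(w, Z) = -7 - 16*w + 16*Z (N(w, Z) = -7 + (w - Z)*(-16) = -7 + (-16*w + 16*Z) = -7 - 16*w + 16*Z)
(N(-32, 50) + 29267) - 29330 = ((-7 - 16*(-32) + 16*50) + 29267) - 29330 = ((-7 + 512 + 800) + 29267) - 29330 = (1305 + 29267) - 29330 = 30572 - 29330 = 1242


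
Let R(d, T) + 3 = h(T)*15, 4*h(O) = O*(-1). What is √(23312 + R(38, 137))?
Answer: √91181/2 ≈ 150.98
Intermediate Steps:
h(O) = -O/4 (h(O) = (O*(-1))/4 = (-O)/4 = -O/4)
R(d, T) = -3 - 15*T/4 (R(d, T) = -3 - T/4*15 = -3 - 15*T/4)
√(23312 + R(38, 137)) = √(23312 + (-3 - 15/4*137)) = √(23312 + (-3 - 2055/4)) = √(23312 - 2067/4) = √(91181/4) = √91181/2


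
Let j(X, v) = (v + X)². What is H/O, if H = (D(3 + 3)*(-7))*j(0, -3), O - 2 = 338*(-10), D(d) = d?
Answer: 63/563 ≈ 0.11190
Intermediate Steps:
j(X, v) = (X + v)²
O = -3378 (O = 2 + 338*(-10) = 2 - 3380 = -3378)
H = -378 (H = ((3 + 3)*(-7))*(0 - 3)² = (6*(-7))*(-3)² = -42*9 = -378)
H/O = -378/(-3378) = -378*(-1/3378) = 63/563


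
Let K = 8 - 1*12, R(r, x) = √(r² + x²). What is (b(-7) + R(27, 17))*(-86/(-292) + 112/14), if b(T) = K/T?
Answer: 346/73 + 1211*√1018/146 ≈ 269.39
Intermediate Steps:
K = -4 (K = 8 - 12 = -4)
b(T) = -4/T
(b(-7) + R(27, 17))*(-86/(-292) + 112/14) = (-4/(-7) + √(27² + 17²))*(-86/(-292) + 112/14) = (-4*(-⅐) + √(729 + 289))*(-86*(-1/292) + 112*(1/14)) = (4/7 + √1018)*(43/146 + 8) = (4/7 + √1018)*(1211/146) = 346/73 + 1211*√1018/146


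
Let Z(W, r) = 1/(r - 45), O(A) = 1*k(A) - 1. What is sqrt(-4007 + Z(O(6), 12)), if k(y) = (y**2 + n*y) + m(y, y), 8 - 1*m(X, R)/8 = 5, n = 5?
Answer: 2*I*sqrt(1090914)/33 ≈ 63.301*I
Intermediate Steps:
m(X, R) = 24 (m(X, R) = 64 - 8*5 = 64 - 40 = 24)
k(y) = 24 + y**2 + 5*y (k(y) = (y**2 + 5*y) + 24 = 24 + y**2 + 5*y)
O(A) = 23 + A**2 + 5*A (O(A) = 1*(24 + A**2 + 5*A) - 1 = (24 + A**2 + 5*A) - 1 = 23 + A**2 + 5*A)
Z(W, r) = 1/(-45 + r)
sqrt(-4007 + Z(O(6), 12)) = sqrt(-4007 + 1/(-45 + 12)) = sqrt(-4007 + 1/(-33)) = sqrt(-4007 - 1/33) = sqrt(-132232/33) = 2*I*sqrt(1090914)/33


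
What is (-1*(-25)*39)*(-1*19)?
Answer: -18525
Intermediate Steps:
(-1*(-25)*39)*(-1*19) = (25*39)*(-19) = 975*(-19) = -18525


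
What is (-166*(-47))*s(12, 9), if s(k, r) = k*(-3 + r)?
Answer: 561744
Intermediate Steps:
(-166*(-47))*s(12, 9) = (-166*(-47))*(12*(-3 + 9)) = 7802*(12*6) = 7802*72 = 561744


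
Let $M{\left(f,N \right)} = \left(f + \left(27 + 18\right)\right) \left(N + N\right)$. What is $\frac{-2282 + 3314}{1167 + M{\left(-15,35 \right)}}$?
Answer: $\frac{344}{1089} \approx 0.31589$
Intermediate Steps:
$M{\left(f,N \right)} = 2 N \left(45 + f\right)$ ($M{\left(f,N \right)} = \left(f + 45\right) 2 N = \left(45 + f\right) 2 N = 2 N \left(45 + f\right)$)
$\frac{-2282 + 3314}{1167 + M{\left(-15,35 \right)}} = \frac{-2282 + 3314}{1167 + 2 \cdot 35 \left(45 - 15\right)} = \frac{1032}{1167 + 2 \cdot 35 \cdot 30} = \frac{1032}{1167 + 2100} = \frac{1032}{3267} = 1032 \cdot \frac{1}{3267} = \frac{344}{1089}$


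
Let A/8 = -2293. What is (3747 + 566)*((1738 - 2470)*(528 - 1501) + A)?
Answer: 2992756196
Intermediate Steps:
A = -18344 (A = 8*(-2293) = -18344)
(3747 + 566)*((1738 - 2470)*(528 - 1501) + A) = (3747 + 566)*((1738 - 2470)*(528 - 1501) - 18344) = 4313*(-732*(-973) - 18344) = 4313*(712236 - 18344) = 4313*693892 = 2992756196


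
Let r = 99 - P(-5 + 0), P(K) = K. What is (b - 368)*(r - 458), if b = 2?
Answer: 129564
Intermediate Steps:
r = 104 (r = 99 - (-5 + 0) = 99 - 1*(-5) = 99 + 5 = 104)
(b - 368)*(r - 458) = (2 - 368)*(104 - 458) = -366*(-354) = 129564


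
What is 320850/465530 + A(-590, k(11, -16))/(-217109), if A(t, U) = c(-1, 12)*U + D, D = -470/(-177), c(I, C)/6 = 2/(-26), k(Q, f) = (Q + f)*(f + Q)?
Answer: 1233044976545/1788952324029 ≈ 0.68926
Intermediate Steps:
k(Q, f) = (Q + f)² (k(Q, f) = (Q + f)*(Q + f) = (Q + f)²)
c(I, C) = -6/13 (c(I, C) = 6*(2/(-26)) = 6*(2*(-1/26)) = 6*(-1/13) = -6/13)
D = 470/177 (D = -470*(-1/177) = 470/177 ≈ 2.6554)
A(t, U) = 470/177 - 6*U/13 (A(t, U) = -6*U/13 + 470/177 = 470/177 - 6*U/13)
320850/465530 + A(-590, k(11, -16))/(-217109) = 320850/465530 + (470/177 - 6*(11 - 16)²/13)/(-217109) = 320850*(1/465530) + (470/177 - 6/13*(-5)²)*(-1/217109) = 32085/46553 + (470/177 - 6/13*25)*(-1/217109) = 32085/46553 + (470/177 - 150/13)*(-1/217109) = 32085/46553 - 20440/2301*(-1/217109) = 32085/46553 + 20440/499567809 = 1233044976545/1788952324029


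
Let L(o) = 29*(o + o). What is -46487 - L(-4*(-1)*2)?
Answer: -46951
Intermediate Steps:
L(o) = 58*o (L(o) = 29*(2*o) = 58*o)
-46487 - L(-4*(-1)*2) = -46487 - 58*-4*(-1)*2 = -46487 - 58*4*2 = -46487 - 58*8 = -46487 - 1*464 = -46487 - 464 = -46951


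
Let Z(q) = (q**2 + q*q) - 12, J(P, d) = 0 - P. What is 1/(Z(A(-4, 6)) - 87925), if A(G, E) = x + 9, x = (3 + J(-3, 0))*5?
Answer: -1/84895 ≈ -1.1779e-5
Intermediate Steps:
J(P, d) = -P
x = 30 (x = (3 - 1*(-3))*5 = (3 + 3)*5 = 6*5 = 30)
A(G, E) = 39 (A(G, E) = 30 + 9 = 39)
Z(q) = -12 + 2*q**2 (Z(q) = (q**2 + q**2) - 12 = 2*q**2 - 12 = -12 + 2*q**2)
1/(Z(A(-4, 6)) - 87925) = 1/((-12 + 2*39**2) - 87925) = 1/((-12 + 2*1521) - 87925) = 1/((-12 + 3042) - 87925) = 1/(3030 - 87925) = 1/(-84895) = -1/84895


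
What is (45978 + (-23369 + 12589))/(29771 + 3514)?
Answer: 35198/33285 ≈ 1.0575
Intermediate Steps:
(45978 + (-23369 + 12589))/(29771 + 3514) = (45978 - 10780)/33285 = 35198*(1/33285) = 35198/33285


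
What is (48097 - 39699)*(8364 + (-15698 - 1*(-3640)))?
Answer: -31022212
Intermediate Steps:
(48097 - 39699)*(8364 + (-15698 - 1*(-3640))) = 8398*(8364 + (-15698 + 3640)) = 8398*(8364 - 12058) = 8398*(-3694) = -31022212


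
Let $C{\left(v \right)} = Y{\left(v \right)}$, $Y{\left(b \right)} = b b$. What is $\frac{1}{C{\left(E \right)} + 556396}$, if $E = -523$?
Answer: $\frac{1}{829925} \approx 1.2049 \cdot 10^{-6}$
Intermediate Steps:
$Y{\left(b \right)} = b^{2}$
$C{\left(v \right)} = v^{2}$
$\frac{1}{C{\left(E \right)} + 556396} = \frac{1}{\left(-523\right)^{2} + 556396} = \frac{1}{273529 + 556396} = \frac{1}{829925}$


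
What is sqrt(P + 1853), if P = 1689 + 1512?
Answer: 19*sqrt(14) ≈ 71.092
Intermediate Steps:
P = 3201
sqrt(P + 1853) = sqrt(3201 + 1853) = sqrt(5054) = 19*sqrt(14)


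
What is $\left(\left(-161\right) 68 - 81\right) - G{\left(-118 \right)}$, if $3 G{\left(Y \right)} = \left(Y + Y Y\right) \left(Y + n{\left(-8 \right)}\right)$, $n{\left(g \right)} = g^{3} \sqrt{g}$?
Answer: $532007 + 4712448 i \sqrt{2} \approx 5.3201 \cdot 10^{5} + 6.6644 \cdot 10^{6} i$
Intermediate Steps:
$n{\left(g \right)} = g^{\frac{7}{2}}$
$G{\left(Y \right)} = \frac{\left(Y + Y^{2}\right) \left(Y - 1024 i \sqrt{2}\right)}{3}$ ($G{\left(Y \right)} = \frac{\left(Y + Y Y\right) \left(Y + \left(-8\right)^{\frac{7}{2}}\right)}{3} = \frac{\left(Y + Y^{2}\right) \left(Y - 1024 i \sqrt{2}\right)}{3}$)
$\left(\left(-161\right) 68 - 81\right) - G{\left(-118 \right)} = \left(\left(-161\right) 68 - 81\right) - \frac{1}{3} \left(-118\right) \left(-118 + \left(-118\right)^{2} - 1024 i \sqrt{2} - 1024 i \left(-118\right) \sqrt{2}\right) = \left(-10948 - 81\right) - \frac{1}{3} \left(-118\right) \left(-118 + 13924 - 1024 i \sqrt{2} + 120832 i \sqrt{2}\right) = -11029 - \frac{1}{3} \left(-118\right) \left(13806 + 119808 i \sqrt{2}\right) = -11029 - \left(-543036 - 4712448 i \sqrt{2}\right) = -11029 + \left(543036 + 4712448 i \sqrt{2}\right) = 532007 + 4712448 i \sqrt{2}$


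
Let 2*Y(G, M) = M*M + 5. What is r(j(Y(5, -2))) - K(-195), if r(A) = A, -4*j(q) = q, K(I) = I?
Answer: 1551/8 ≈ 193.88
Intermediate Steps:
Y(G, M) = 5/2 + M²/2 (Y(G, M) = (M*M + 5)/2 = (M² + 5)/2 = (5 + M²)/2 = 5/2 + M²/2)
j(q) = -q/4
r(j(Y(5, -2))) - K(-195) = -(5/2 + (½)*(-2)²)/4 - 1*(-195) = -(5/2 + (½)*4)/4 + 195 = -(5/2 + 2)/4 + 195 = -¼*9/2 + 195 = -9/8 + 195 = 1551/8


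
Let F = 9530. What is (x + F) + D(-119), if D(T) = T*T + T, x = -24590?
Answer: -1018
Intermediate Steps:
D(T) = T + T² (D(T) = T² + T = T + T²)
(x + F) + D(-119) = (-24590 + 9530) - 119*(1 - 119) = -15060 - 119*(-118) = -15060 + 14042 = -1018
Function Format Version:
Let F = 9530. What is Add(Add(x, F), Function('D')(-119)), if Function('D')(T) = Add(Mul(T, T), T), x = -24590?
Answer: -1018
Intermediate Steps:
Function('D')(T) = Add(T, Pow(T, 2)) (Function('D')(T) = Add(Pow(T, 2), T) = Add(T, Pow(T, 2)))
Add(Add(x, F), Function('D')(-119)) = Add(Add(-24590, 9530), Mul(-119, Add(1, -119))) = Add(-15060, Mul(-119, -118)) = Add(-15060, 14042) = -1018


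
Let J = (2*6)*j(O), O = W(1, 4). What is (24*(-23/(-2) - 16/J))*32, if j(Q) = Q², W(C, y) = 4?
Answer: 8768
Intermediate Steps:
O = 4
J = 192 (J = (2*6)*4² = 12*16 = 192)
(24*(-23/(-2) - 16/J))*32 = (24*(-23/(-2) - 16/192))*32 = (24*(-23*(-½) - 16*1/192))*32 = (24*(23/2 - 1/12))*32 = (24*(137/12))*32 = 274*32 = 8768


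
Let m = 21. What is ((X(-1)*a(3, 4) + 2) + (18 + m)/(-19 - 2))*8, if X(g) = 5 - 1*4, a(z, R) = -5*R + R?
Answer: -888/7 ≈ -126.86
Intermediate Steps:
a(z, R) = -4*R
X(g) = 1 (X(g) = 5 - 4 = 1)
((X(-1)*a(3, 4) + 2) + (18 + m)/(-19 - 2))*8 = ((1*(-4*4) + 2) + (18 + 21)/(-19 - 2))*8 = ((1*(-16) + 2) + 39/(-21))*8 = ((-16 + 2) + 39*(-1/21))*8 = (-14 - 13/7)*8 = -111/7*8 = -888/7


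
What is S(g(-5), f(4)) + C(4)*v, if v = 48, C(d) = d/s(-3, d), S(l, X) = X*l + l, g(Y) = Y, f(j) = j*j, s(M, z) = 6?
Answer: -53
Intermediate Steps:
f(j) = j**2
S(l, X) = l + X*l
C(d) = d/6
S(g(-5), f(4)) + C(4)*v = -5*(1 + 4**2) + ((1/6)*4)*48 = -5*(1 + 16) + (2/3)*48 = -5*17 + 32 = -85 + 32 = -53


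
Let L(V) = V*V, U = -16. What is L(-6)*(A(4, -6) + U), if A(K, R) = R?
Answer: -792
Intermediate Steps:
L(V) = V**2
L(-6)*(A(4, -6) + U) = (-6)**2*(-6 - 16) = 36*(-22) = -792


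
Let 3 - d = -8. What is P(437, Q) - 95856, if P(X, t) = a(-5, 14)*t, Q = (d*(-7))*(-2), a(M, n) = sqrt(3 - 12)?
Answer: -95856 + 462*I ≈ -95856.0 + 462.0*I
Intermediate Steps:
d = 11 (d = 3 - 1*(-8) = 3 + 8 = 11)
a(M, n) = 3*I (a(M, n) = sqrt(-9) = 3*I)
Q = 154 (Q = (11*(-7))*(-2) = -77*(-2) = 154)
P(X, t) = 3*I*t (P(X, t) = (3*I)*t = 3*I*t)
P(437, Q) - 95856 = 3*I*154 - 95856 = 462*I - 95856 = -95856 + 462*I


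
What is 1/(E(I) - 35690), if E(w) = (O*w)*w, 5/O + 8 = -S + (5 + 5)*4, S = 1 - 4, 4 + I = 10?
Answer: -7/249794 ≈ -2.8023e-5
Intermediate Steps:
I = 6 (I = -4 + 10 = 6)
S = -3
O = 1/7 (O = 5/(-8 + (-1*(-3) + (5 + 5)*4)) = 5/(-8 + (3 + 10*4)) = 5/(-8 + (3 + 40)) = 5/(-8 + 43) = 5/35 = 5*(1/35) = 1/7 ≈ 0.14286)
E(w) = w**2/7 (E(w) = (w/7)*w = w**2/7)
1/(E(I) - 35690) = 1/((1/7)*6**2 - 35690) = 1/((1/7)*36 - 35690) = 1/(36/7 - 35690) = 1/(-249794/7) = -7/249794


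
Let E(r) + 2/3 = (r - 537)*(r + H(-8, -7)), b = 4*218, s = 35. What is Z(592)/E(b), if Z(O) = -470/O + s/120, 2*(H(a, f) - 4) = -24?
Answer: -223/128511064 ≈ -1.7353e-6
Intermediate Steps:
H(a, f) = -8 (H(a, f) = 4 + (½)*(-24) = 4 - 12 = -8)
Z(O) = 7/24 - 470/O (Z(O) = -470/O + 35/120 = -470/O + 35*(1/120) = -470/O + 7/24 = 7/24 - 470/O)
b = 872
E(r) = -⅔ + (-537 + r)*(-8 + r) (E(r) = -⅔ + (r - 537)*(r - 8) = -⅔ + (-537 + r)*(-8 + r))
Z(592)/E(b) = (7/24 - 470/592)/(12886/3 + 872² - 545*872) = (7/24 - 470*1/592)/(12886/3 + 760384 - 475240) = (7/24 - 235/296)/(868318/3) = -223/444*3/868318 = -223/128511064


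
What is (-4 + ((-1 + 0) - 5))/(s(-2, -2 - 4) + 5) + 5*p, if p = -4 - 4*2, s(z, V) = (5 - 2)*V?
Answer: -770/13 ≈ -59.231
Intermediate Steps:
s(z, V) = 3*V
p = -12 (p = -4 - 8 = -12)
(-4 + ((-1 + 0) - 5))/(s(-2, -2 - 4) + 5) + 5*p = (-4 + ((-1 + 0) - 5))/(3*(-2 - 4) + 5) + 5*(-12) = (-4 + (-1 - 5))/(3*(-6) + 5) - 60 = (-4 - 6)/(-18 + 5) - 60 = -10/(-13) - 60 = -10*(-1/13) - 60 = 10/13 - 60 = -770/13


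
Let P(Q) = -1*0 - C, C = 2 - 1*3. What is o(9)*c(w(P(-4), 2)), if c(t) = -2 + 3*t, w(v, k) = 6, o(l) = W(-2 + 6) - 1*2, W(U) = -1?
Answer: -48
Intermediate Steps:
C = -1 (C = 2 - 3 = -1)
o(l) = -3 (o(l) = -1 - 1*2 = -1 - 2 = -3)
P(Q) = 1 (P(Q) = -1*0 - 1*(-1) = 0 + 1 = 1)
o(9)*c(w(P(-4), 2)) = -3*(-2 + 3*6) = -3*(-2 + 18) = -3*16 = -48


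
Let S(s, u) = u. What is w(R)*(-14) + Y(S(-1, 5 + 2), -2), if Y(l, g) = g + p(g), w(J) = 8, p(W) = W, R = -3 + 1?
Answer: -116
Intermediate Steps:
R = -2
Y(l, g) = 2*g (Y(l, g) = g + g = 2*g)
w(R)*(-14) + Y(S(-1, 5 + 2), -2) = 8*(-14) + 2*(-2) = -112 - 4 = -116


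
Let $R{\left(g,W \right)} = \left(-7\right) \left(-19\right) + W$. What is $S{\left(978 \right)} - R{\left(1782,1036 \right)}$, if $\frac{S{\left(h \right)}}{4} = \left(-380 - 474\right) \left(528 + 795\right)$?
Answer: $-4520537$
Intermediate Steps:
$R{\left(g,W \right)} = 133 + W$
$S{\left(h \right)} = -4519368$ ($S{\left(h \right)} = 4 \left(-380 - 474\right) \left(528 + 795\right) = 4 \left(\left(-854\right) 1323\right) = 4 \left(-1129842\right) = -4519368$)
$S{\left(978 \right)} - R{\left(1782,1036 \right)} = -4519368 - \left(133 + 1036\right) = -4519368 - 1169 = -4520537$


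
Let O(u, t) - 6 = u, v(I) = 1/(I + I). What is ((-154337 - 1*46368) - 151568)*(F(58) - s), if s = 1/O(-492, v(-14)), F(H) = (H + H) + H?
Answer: -29789966245/486 ≈ -6.1296e+7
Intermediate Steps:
v(I) = 1/(2*I)
O(u, t) = 6 + u
F(H) = 3*H (F(H) = 2*H + H = 3*H)
s = -1/486 (s = 1/(6 - 492) = 1/(-486) = -1/486 ≈ -0.0020576)
((-154337 - 1*46368) - 151568)*(F(58) - s) = ((-154337 - 1*46368) - 151568)*(3*58 - 1*(-1/486)) = ((-154337 - 46368) - 151568)*(174 + 1/486) = (-200705 - 151568)*(84565/486) = -352273*84565/486 = -29789966245/486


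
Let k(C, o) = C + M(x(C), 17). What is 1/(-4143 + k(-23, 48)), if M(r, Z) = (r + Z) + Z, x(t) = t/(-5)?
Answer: -5/20637 ≈ -0.00024228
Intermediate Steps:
x(t) = -t/5 (x(t) = t*(-1/5) = -t/5)
M(r, Z) = r + 2*Z (M(r, Z) = (Z + r) + Z = r + 2*Z)
k(C, o) = 34 + 4*C/5 (k(C, o) = C + (-C/5 + 2*17) = C + (-C/5 + 34) = C + (34 - C/5) = 34 + 4*C/5)
1/(-4143 + k(-23, 48)) = 1/(-4143 + (34 + (4/5)*(-23))) = 1/(-4143 + (34 - 92/5)) = 1/(-4143 + 78/5) = 1/(-20637/5) = -5/20637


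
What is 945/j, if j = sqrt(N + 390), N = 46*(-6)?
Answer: 315*sqrt(114)/38 ≈ 88.507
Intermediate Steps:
N = -276
j = sqrt(114) (j = sqrt(-276 + 390) = sqrt(114) ≈ 10.677)
945/j = 945/(sqrt(114)) = 945*(sqrt(114)/114) = 315*sqrt(114)/38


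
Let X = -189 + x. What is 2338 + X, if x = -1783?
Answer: 366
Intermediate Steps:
X = -1972 (X = -189 - 1783 = -1972)
2338 + X = 2338 - 1972 = 366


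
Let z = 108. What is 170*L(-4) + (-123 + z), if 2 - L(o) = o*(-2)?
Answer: -1035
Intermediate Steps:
L(o) = 2 + 2*o (L(o) = 2 - o*(-2) = 2 - (-2)*o = 2 + 2*o)
170*L(-4) + (-123 + z) = 170*(2 + 2*(-4)) + (-123 + 108) = 170*(2 - 8) - 15 = 170*(-6) - 15 = -1020 - 15 = -1035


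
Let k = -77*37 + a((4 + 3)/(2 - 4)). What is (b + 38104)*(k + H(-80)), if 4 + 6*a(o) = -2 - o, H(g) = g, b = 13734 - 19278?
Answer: -286145420/3 ≈ -9.5382e+7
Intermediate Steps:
b = -5544
a(o) = -1 - o/6 (a(o) = -⅔ + (-2 - o)/6 = -⅔ + (-⅓ - o/6) = -1 - o/6)
k = -34193/12 (k = -77*37 + (-1 - (4 + 3)/(6*(2 - 4))) = -2849 + (-1 - 7/(6*(-2))) = -2849 + (-1 - 7*(-1)/(6*2)) = -2849 + (-1 - ⅙*(-7/2)) = -2849 + (-1 + 7/12) = -2849 - 5/12 = -34193/12 ≈ -2849.4)
(b + 38104)*(k + H(-80)) = (-5544 + 38104)*(-34193/12 - 80) = 32560*(-35153/12) = -286145420/3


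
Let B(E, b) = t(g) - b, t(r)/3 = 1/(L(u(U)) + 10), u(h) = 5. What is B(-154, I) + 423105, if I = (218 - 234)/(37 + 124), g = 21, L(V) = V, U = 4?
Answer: 340599766/805 ≈ 4.2311e+5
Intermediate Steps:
t(r) = 1/5 (t(r) = 3/(5 + 10) = 3/15 = 3*(1/15) = 1/5)
I = -16/161 ≈ -0.099379
B(E, b) = 1/5 - b
B(-154, I) + 423105 = (1/5 - 1*(-16/161)) + 423105 = (1/5 + 16/161) + 423105 = 241/805 + 423105 = 340599766/805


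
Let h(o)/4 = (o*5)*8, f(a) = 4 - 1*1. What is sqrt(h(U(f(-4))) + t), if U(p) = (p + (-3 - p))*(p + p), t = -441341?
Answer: I*sqrt(444221) ≈ 666.5*I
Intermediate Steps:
f(a) = 3 (f(a) = 4 - 1 = 3)
U(p) = -6*p
h(o) = 160*o (h(o) = 4*((o*5)*8) = 4*((5*o)*8) = 4*(40*o) = 160*o)
sqrt(h(U(f(-4))) + t) = sqrt(160*(-6*3) - 441341) = sqrt(160*(-18) - 441341) = sqrt(-2880 - 441341) = sqrt(-444221) = I*sqrt(444221)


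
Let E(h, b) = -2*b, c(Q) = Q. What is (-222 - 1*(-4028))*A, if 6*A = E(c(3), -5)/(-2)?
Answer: -9515/3 ≈ -3171.7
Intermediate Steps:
A = -⅚ (A = (-2*(-5)/(-2))/6 = (10*(-½))/6 = (⅙)*(-5) = -⅚ ≈ -0.83333)
(-222 - 1*(-4028))*A = (-222 - 1*(-4028))*(-⅚) = (-222 + 4028)*(-⅚) = 3806*(-⅚) = -9515/3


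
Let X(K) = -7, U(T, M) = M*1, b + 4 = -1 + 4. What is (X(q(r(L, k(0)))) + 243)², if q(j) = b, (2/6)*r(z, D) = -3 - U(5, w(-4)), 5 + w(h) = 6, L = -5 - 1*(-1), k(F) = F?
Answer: 55696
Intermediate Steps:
L = -4 (L = -5 + 1 = -4)
w(h) = 1 (w(h) = -5 + 6 = 1)
b = -1 (b = -4 + (-1 + 4) = -4 + 3 = -1)
U(T, M) = M
r(z, D) = -12 (r(z, D) = 3*(-3 - 1*1) = 3*(-3 - 1) = 3*(-4) = -12)
q(j) = -1
(X(q(r(L, k(0)))) + 243)² = (-7 + 243)² = 236² = 55696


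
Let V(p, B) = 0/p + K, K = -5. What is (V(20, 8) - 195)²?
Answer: 40000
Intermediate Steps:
V(p, B) = -5 (V(p, B) = 0/p - 5 = 0 - 5 = -5)
(V(20, 8) - 195)² = (-5 - 195)² = (-200)² = 40000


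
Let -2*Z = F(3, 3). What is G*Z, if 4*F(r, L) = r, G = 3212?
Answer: -2409/2 ≈ -1204.5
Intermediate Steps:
F(r, L) = r/4
Z = -3/8 ≈ -0.37500
G*Z = 3212*(-3/8) = -2409/2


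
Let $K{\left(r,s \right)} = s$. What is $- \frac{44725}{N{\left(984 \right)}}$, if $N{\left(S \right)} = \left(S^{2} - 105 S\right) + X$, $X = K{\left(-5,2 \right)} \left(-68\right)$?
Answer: $- \frac{1789}{34592} \approx -0.051717$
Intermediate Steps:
$X = -136$ ($X = 2 \left(-68\right) = -136$)
$N{\left(S \right)} = -136 + S^{2} - 105 S$ ($N{\left(S \right)} = \left(S^{2} - 105 S\right) - 136 = -136 + S^{2} - 105 S$)
$- \frac{44725}{N{\left(984 \right)}} = - \frac{44725}{-136 + 984^{2} - 103320} = - \frac{44725}{-136 + 968256 - 103320} = - \frac{44725}{864800} = \left(-44725\right) \frac{1}{864800} = - \frac{1789}{34592}$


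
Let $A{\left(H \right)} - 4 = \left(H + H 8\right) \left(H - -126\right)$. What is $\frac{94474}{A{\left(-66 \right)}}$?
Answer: $- \frac{47237}{17818} \approx -2.6511$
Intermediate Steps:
$A{\left(H \right)} = 4 + 9 H \left(126 + H\right)$ ($A{\left(H \right)} = 4 + \left(H + H 8\right) \left(H - -126\right) = 4 + \left(H + 8 H\right) \left(H + \left(-10 + 136\right)\right) = 4 + 9 H \left(H + 126\right) = 4 + 9 H \left(126 + H\right)$)
$\frac{94474}{A{\left(-66 \right)}} = \frac{94474}{4 + 9 \left(-66\right)^{2} + 1134 \left(-66\right)} = \frac{94474}{4 + 9 \cdot 4356 - 74844} = \frac{94474}{4 + 39204 - 74844} = \frac{94474}{-35636} = 94474 \left(- \frac{1}{35636}\right) = - \frac{47237}{17818}$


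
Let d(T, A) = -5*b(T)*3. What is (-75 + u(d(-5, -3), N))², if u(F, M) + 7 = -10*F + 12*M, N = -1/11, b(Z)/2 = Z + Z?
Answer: 1150159396/121 ≈ 9.5055e+6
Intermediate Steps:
b(Z) = 4*Z (b(Z) = 2*(Z + Z) = 2*(2*Z) = 4*Z)
d(T, A) = -60*T (d(T, A) = -20*T*3 = -60*T)
N = -1/11 (N = -1*1/11 = -1/11 ≈ -0.090909)
u(F, M) = -7 - 10*F + 12*M (u(F, M) = -7 + (-10*F + 12*M) = -7 - 10*F + 12*M)
(-75 + u(d(-5, -3), N))² = (-75 + (-7 - (-600)*(-5) + 12*(-1/11)))² = (-75 + (-7 - 10*300 - 12/11))² = (-75 + (-7 - 3000 - 12/11))² = (-75 - 33089/11)² = (-33914/11)² = 1150159396/121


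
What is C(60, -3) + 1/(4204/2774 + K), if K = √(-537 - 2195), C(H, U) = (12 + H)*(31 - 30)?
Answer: 189367048969/2630077656 - 1923769*I*√683/2630077656 ≈ 72.001 - 0.019116*I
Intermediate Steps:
C(H, U) = 12 + H (C(H, U) = (12 + H)*1 = 12 + H)
K = 2*I*√683 (K = √(-2732) = 2*I*√683 ≈ 52.269*I)
C(60, -3) + 1/(4204/2774 + K) = (12 + 60) + 1/(4204/2774 + 2*I*√683) = 72 + 1/(4204*(1/2774) + 2*I*√683) = 72 + 1/(2102/1387 + 2*I*√683)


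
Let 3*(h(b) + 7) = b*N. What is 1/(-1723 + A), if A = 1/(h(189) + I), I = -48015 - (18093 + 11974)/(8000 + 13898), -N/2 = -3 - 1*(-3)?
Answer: -1051615823/1811934084927 ≈ -0.00058038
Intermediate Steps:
N = 0 (N = -2*(-3 - 1*(-3)) = -2*(-3 + 3) = -2*0 = 0)
h(b) = -7 (h(b) = -7 + (b*0)/3 = -7 + (⅓)*0 = -7 + 0 = -7)
I = -1051462537/21898 (I = -48015 - 30067/21898 = -1051462537/21898 ≈ -48016.)
A = -21898/1051615823 (A = 1/(-7 - 1051462537/21898) = 1/(-1051615823/21898) = -21898/1051615823 ≈ -2.0823e-5)
1/(-1723 + A) = 1/(-1723 - 21898/1051615823) = 1/(-1811934084927/1051615823) = -1051615823/1811934084927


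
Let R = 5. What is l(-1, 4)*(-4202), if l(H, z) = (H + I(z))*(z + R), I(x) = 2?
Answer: -37818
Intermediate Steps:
l(H, z) = (2 + H)*(5 + z) (l(H, z) = (H + 2)*(z + 5) = (2 + H)*(5 + z))
l(-1, 4)*(-4202) = (10 + 2*4 + 5*(-1) - 1*4)*(-4202) = (10 + 8 - 5 - 4)*(-4202) = 9*(-4202) = -37818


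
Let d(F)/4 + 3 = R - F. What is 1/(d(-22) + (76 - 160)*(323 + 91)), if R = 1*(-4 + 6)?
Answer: -1/34692 ≈ -2.8825e-5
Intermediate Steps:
R = 2 (R = 1*2 = 2)
d(F) = -4 - 4*F (d(F) = -12 + 4*(2 - F) = -12 + (8 - 4*F) = -4 - 4*F)
1/(d(-22) + (76 - 160)*(323 + 91)) = 1/((-4 - 4*(-22)) + (76 - 160)*(323 + 91)) = 1/((-4 + 88) - 84*414) = 1/(84 - 34776) = 1/(-34692) = -1/34692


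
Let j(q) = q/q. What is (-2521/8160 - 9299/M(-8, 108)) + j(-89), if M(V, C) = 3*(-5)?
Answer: 1012859/1632 ≈ 620.62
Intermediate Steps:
M(V, C) = -15
j(q) = 1
(-2521/8160 - 9299/M(-8, 108)) + j(-89) = (-2521/8160 - 9299/(-15)) + 1 = (-2521*1/8160 - 9299*(-1/15)) + 1 = (-2521/8160 + 9299/15) + 1 = 1011227/1632 + 1 = 1012859/1632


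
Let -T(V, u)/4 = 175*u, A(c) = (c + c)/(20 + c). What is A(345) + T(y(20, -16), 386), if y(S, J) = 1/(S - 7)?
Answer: -19724462/73 ≈ -2.7020e+5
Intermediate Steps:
A(c) = 2*c/(20 + c) (A(c) = (2*c)/(20 + c) = 2*c/(20 + c))
y(S, J) = 1/(-7 + S)
T(V, u) = -700*u
A(345) + T(y(20, -16), 386) = 2*345/(20 + 345) - 700*386 = 2*345/365 - 270200 = 2*345*(1/365) - 270200 = 138/73 - 270200 = -19724462/73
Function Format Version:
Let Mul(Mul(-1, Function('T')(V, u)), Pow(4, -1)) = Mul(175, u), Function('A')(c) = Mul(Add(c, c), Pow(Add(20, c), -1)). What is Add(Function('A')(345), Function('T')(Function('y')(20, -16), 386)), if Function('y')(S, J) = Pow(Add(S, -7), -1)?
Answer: Rational(-19724462, 73) ≈ -2.7020e+5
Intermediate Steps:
Function('A')(c) = Mul(2, c, Pow(Add(20, c), -1)) (Function('A')(c) = Mul(Mul(2, c), Pow(Add(20, c), -1)) = Mul(2, c, Pow(Add(20, c), -1)))
Function('y')(S, J) = Pow(Add(-7, S), -1)
Function('T')(V, u) = Mul(-700, u) (Function('T')(V, u) = Mul(-4, Mul(175, u)) = Mul(-700, u))
Add(Function('A')(345), Function('T')(Function('y')(20, -16), 386)) = Add(Mul(2, 345, Pow(Add(20, 345), -1)), Mul(-700, 386)) = Add(Mul(2, 345, Pow(365, -1)), -270200) = Add(Mul(2, 345, Rational(1, 365)), -270200) = Add(Rational(138, 73), -270200) = Rational(-19724462, 73)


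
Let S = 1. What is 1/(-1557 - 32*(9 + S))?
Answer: -1/1877 ≈ -0.00053276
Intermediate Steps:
1/(-1557 - 32*(9 + S)) = 1/(-1557 - 32*(9 + 1)) = 1/(-1557 - 32*10) = 1/(-1557 - 320) = 1/(-1877) = -1/1877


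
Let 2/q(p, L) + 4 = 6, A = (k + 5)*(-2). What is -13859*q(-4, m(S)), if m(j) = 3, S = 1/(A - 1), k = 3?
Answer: -13859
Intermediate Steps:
A = -16 (A = (3 + 5)*(-2) = 8*(-2) = -16)
S = -1/17 (S = 1/(-16 - 1) = 1/(-17) = -1/17 ≈ -0.058824)
q(p, L) = 1 (q(p, L) = 2/(-4 + 6) = 2/2 = 2*(1/2) = 1)
-13859*q(-4, m(S)) = -13859*1 = -13859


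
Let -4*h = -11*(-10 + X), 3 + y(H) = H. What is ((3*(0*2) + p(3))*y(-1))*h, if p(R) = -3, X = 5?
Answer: -165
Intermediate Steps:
y(H) = -3 + H
h = -55/4 (h = -(-11)*(-10 + 5)/4 = -(-11)*(-5)/4 = -1/4*55 = -55/4 ≈ -13.750)
((3*(0*2) + p(3))*y(-1))*h = ((3*(0*2) - 3)*(-3 - 1))*(-55/4) = ((3*0 - 3)*(-4))*(-55/4) = ((0 - 3)*(-4))*(-55/4) = -3*(-4)*(-55/4) = 12*(-55/4) = -165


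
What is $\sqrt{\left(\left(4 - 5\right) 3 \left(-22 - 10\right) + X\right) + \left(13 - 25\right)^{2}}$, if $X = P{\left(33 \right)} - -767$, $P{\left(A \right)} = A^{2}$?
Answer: $4 \sqrt{131} \approx 45.782$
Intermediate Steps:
$X = 1856$ ($X = 33^{2} - -767 = 1089 + 767 = 1856$)
$\sqrt{\left(\left(4 - 5\right) 3 \left(-22 - 10\right) + X\right) + \left(13 - 25\right)^{2}} = \sqrt{\left(\left(4 - 5\right) 3 \left(-22 - 10\right) + 1856\right) + \left(13 - 25\right)^{2}} = \sqrt{\left(\left(-1\right) 3 \left(-32\right) + 1856\right) + \left(-12\right)^{2}} = \sqrt{\left(\left(-3\right) \left(-32\right) + 1856\right) + 144} = \sqrt{\left(96 + 1856\right) + 144} = \sqrt{1952 + 144} = \sqrt{2096} = 4 \sqrt{131}$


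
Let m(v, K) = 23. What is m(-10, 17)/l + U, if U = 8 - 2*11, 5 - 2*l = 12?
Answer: -144/7 ≈ -20.571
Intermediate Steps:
l = -7/2 (l = 5/2 - ½*12 = 5/2 - 6 = -7/2 ≈ -3.5000)
U = -14 (U = 8 - 22 = -14)
m(-10, 17)/l + U = 23/(-7/2) - 14 = 23*(-2/7) - 14 = -46/7 - 14 = -144/7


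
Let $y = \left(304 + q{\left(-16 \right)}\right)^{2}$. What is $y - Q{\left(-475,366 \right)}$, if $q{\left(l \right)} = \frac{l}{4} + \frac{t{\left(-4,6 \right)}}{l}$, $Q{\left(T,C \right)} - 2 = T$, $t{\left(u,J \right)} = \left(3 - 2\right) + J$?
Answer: $\frac{23093937}{256} \approx 90211.0$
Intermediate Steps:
$t{\left(u,J \right)} = 1 + J$
$Q{\left(T,C \right)} = 2 + T$
$q{\left(l \right)} = \frac{7}{l} + \frac{l}{4}$ ($q{\left(l \right)} = \frac{l}{4} + \frac{1 + 6}{l} = l \frac{1}{4} + \frac{7}{l} = \frac{l}{4} + \frac{7}{l} = \frac{7}{l} + \frac{l}{4}$)
$y = \frac{22972849}{256}$ ($y = \left(304 + \left(\frac{7}{-16} + \frac{1}{4} \left(-16\right)\right)\right)^{2} = \left(304 + \left(7 \left(- \frac{1}{16}\right) - 4\right)\right)^{2} = \left(304 - \frac{71}{16}\right)^{2} = \left(\frac{4793}{16}\right)^{2} = \frac{22972849}{256} \approx 89738.0$)
$y - Q{\left(-475,366 \right)} = \frac{22972849}{256} - \left(2 - 475\right) = \frac{22972849}{256} - -473 = \frac{22972849}{256} + 473 = \frac{23093937}{256}$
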